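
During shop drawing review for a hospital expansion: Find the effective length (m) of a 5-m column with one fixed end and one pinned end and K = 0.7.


L_eff = K * L
= 0.7 * 5
= 3.5 m

3.5 m


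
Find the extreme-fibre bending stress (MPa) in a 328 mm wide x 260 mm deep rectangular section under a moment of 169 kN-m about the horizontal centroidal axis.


I = b * h^3 / 12 = 328 * 260^3 / 12 = 480410666.67 mm^4
y = h / 2 = 260 / 2 = 130.0 mm
M = 169 kN-m = 169000000.0 N-mm
sigma = M * y / I = 169000000.0 * 130.0 / 480410666.67
= 45.73 MPa

45.73 MPa


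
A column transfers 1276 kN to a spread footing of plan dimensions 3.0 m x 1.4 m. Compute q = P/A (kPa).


A = 3.0 * 1.4 = 4.2 m^2
q = P / A = 1276 / 4.2
= 303.8095 kPa

303.8095 kPa


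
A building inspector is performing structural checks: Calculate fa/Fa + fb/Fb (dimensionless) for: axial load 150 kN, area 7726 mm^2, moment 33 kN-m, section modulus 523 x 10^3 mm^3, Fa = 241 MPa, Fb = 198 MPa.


f_a = P / A = 150000.0 / 7726 = 19.415 MPa
f_b = M / S = 33000000.0 / 523000.0 = 63.0975 MPa
Ratio = f_a / Fa + f_b / Fb
= 19.415 / 241 + 63.0975 / 198
= 0.3992 (dimensionless)

0.3992 (dimensionless)


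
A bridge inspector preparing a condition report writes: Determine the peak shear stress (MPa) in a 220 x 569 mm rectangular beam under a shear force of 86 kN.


A = b * h = 220 * 569 = 125180 mm^2
V = 86 kN = 86000.0 N
tau_max = 1.5 * V / A = 1.5 * 86000.0 / 125180
= 1.0305 MPa

1.0305 MPa


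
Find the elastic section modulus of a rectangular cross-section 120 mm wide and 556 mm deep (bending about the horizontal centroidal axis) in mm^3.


S = b * h^2 / 6
= 120 * 556^2 / 6
= 120 * 309136 / 6
= 6182720.0 mm^3

6182720.0 mm^3


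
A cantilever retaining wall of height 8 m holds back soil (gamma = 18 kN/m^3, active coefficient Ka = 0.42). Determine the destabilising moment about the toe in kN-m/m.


Pa = 0.5 * Ka * gamma * H^2
= 0.5 * 0.42 * 18 * 8^2
= 241.92 kN/m
Arm = H / 3 = 8 / 3 = 2.6667 m
Mo = Pa * arm = Pa * H / 3 = 241.92 * 8 / 3 = 645.12 kN-m/m

645.12 kN-m/m


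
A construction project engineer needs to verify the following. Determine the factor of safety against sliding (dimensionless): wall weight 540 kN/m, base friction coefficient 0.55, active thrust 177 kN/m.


Resisting force = mu * W = 0.55 * 540 = 297.0 kN/m
FOS = Resisting / Driving = 297.0 / 177
= 1.678 (dimensionless)

1.678 (dimensionless)


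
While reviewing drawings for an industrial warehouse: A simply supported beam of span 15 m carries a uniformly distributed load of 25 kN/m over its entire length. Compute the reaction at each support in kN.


Total load = w * L = 25 * 15 = 375 kN
By symmetry, each reaction R = total / 2 = 375 / 2 = 187.5 kN

187.5 kN


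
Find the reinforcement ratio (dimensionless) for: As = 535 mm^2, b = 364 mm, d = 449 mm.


rho = As / (b * d)
= 535 / (364 * 449)
= 535 / 163436
= 0.003273 (dimensionless)

0.003273 (dimensionless)


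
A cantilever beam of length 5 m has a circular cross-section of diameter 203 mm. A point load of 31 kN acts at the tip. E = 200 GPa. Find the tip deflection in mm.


I = pi * d^4 / 64 = pi * 203^4 / 64 = 83359298.34 mm^4
L = 5000.0 mm, P = 31000.0 N, E = 200000.0 MPa
delta = P * L^3 / (3 * E * I)
= 31000.0 * 5000.0^3 / (3 * 200000.0 * 83359298.34)
= 77.4759 mm

77.4759 mm


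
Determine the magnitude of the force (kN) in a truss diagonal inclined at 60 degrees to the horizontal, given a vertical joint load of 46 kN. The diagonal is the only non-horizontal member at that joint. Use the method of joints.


At the joint, only the diagonal has a vertical component, so vertical equilibrium gives:
F * sin(60) = 46
F = 46 / sin(60)
= 46 / 0.866025
= 53.12 kN

53.12 kN


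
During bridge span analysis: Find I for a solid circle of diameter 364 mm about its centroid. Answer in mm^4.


r = d / 2 = 364 / 2 = 182.0 mm
I = pi * r^4 / 4 = pi * 182.0^4 / 4
= 861738374.79 mm^4

861738374.79 mm^4


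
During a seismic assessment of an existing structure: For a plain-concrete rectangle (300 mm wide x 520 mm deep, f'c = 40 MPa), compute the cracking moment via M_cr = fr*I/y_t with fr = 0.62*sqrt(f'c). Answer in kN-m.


fr = 0.62 * sqrt(40) = 0.62 * 6.3246 = 3.9212 MPa
I = 300 * 520^3 / 12 = 3515200000.0 mm^4
y_t = 260.0 mm
M_cr = fr * I / y_t = 3.9212 * 3515200000.0 / 260.0 N-mm
= 53.015 kN-m

53.015 kN-m


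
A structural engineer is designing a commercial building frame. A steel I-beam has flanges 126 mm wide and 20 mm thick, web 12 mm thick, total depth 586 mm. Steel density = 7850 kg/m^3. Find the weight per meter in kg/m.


A_flanges = 2 * 126 * 20 = 5040 mm^2
A_web = (586 - 2 * 20) * 12 = 6552 mm^2
A_total = 5040 + 6552 = 11592 mm^2 = 0.011592 m^2
Weight = rho * A = 7850 * 0.011592 = 90.9972 kg/m

90.9972 kg/m


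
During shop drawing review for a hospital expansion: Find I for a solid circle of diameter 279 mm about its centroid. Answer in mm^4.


r = d / 2 = 279 / 2 = 139.5 mm
I = pi * r^4 / 4 = pi * 139.5^4 / 4
= 297431329.11 mm^4

297431329.11 mm^4


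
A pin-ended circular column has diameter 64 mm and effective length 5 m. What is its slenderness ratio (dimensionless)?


Radius of gyration r = d / 4 = 64 / 4 = 16.0 mm
L_eff = 5000.0 mm
Slenderness ratio = L / r = 5000.0 / 16.0 = 312.5 (dimensionless)

312.5 (dimensionless)


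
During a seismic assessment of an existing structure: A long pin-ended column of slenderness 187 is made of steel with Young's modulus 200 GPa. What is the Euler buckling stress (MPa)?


sigma_cr = pi^2 * E / lambda^2
= 9.8696 * 200000.0 / 187^2
= 9.8696 * 200000.0 / 34969
= 56.4477 MPa

56.4477 MPa


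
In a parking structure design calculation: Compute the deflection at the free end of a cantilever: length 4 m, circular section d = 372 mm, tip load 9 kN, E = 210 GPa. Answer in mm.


I = pi * d^4 / 64 = pi * 372^4 / 64 = 940029879.65 mm^4
L = 4000.0 mm, P = 9000.0 N, E = 210000.0 MPa
delta = P * L^3 / (3 * E * I)
= 9000.0 * 4000.0^3 / (3 * 210000.0 * 940029879.65)
= 0.9726 mm

0.9726 mm


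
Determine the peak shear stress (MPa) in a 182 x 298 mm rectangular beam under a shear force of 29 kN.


A = b * h = 182 * 298 = 54236 mm^2
V = 29 kN = 29000.0 N
tau_max = 1.5 * V / A = 1.5 * 29000.0 / 54236
= 0.8021 MPa

0.8021 MPa


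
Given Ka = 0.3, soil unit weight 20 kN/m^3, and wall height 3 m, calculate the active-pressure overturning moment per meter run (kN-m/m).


Pa = 0.5 * Ka * gamma * H^2
= 0.5 * 0.3 * 20 * 3^2
= 27.0 kN/m
Arm = H / 3 = 3 / 3 = 1.0 m
Mo = Pa * arm = Pa * H / 3 = 27.0 * 3 / 3 = 27.0 kN-m/m

27.0 kN-m/m


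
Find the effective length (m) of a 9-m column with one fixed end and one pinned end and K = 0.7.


L_eff = K * L
= 0.7 * 9
= 6.3 m

6.3 m


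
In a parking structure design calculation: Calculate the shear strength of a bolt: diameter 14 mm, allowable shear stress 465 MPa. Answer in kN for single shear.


A = pi * d^2 / 4 = pi * 14^2 / 4 = 153.938 mm^2
V = f_v * A / 1000 = 465 * 153.938 / 1000
= 71.5812 kN

71.5812 kN


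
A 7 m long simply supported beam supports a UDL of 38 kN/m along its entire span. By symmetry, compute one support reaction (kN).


Total load = w * L = 38 * 7 = 266 kN
By symmetry, each reaction R = total / 2 = 266 / 2 = 133.0 kN

133.0 kN


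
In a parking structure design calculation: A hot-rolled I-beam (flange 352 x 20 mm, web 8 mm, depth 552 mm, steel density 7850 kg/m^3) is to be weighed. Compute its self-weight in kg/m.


A_flanges = 2 * 352 * 20 = 14080 mm^2
A_web = (552 - 2 * 20) * 8 = 4096 mm^2
A_total = 14080 + 4096 = 18176 mm^2 = 0.018176 m^2
Weight = rho * A = 7850 * 0.018176 = 142.6816 kg/m

142.6816 kg/m


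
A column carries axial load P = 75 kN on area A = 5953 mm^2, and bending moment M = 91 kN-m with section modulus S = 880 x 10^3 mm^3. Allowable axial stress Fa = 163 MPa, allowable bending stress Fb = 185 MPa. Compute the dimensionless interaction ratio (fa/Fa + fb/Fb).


f_a = P / A = 75000.0 / 5953 = 12.5987 MPa
f_b = M / S = 91000000.0 / 880000.0 = 103.4091 MPa
Ratio = f_a / Fa + f_b / Fb
= 12.5987 / 163 + 103.4091 / 185
= 0.6363 (dimensionless)

0.6363 (dimensionless)


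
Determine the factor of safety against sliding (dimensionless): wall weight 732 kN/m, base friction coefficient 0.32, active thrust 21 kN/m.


Resisting force = mu * W = 0.32 * 732 = 234.24 kN/m
FOS = Resisting / Driving = 234.24 / 21
= 11.1543 (dimensionless)

11.1543 (dimensionless)


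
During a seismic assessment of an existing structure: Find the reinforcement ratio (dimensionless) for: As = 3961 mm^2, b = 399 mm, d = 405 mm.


rho = As / (b * d)
= 3961 / (399 * 405)
= 3961 / 161595
= 0.024512 (dimensionless)

0.024512 (dimensionless)


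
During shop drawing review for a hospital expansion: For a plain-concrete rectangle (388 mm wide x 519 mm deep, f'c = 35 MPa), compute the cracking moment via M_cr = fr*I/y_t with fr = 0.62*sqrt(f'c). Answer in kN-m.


fr = 0.62 * sqrt(35) = 0.62 * 5.9161 = 3.668 MPa
I = 388 * 519^3 / 12 = 4520146941.0 mm^4
y_t = 259.5 mm
M_cr = fr * I / y_t = 3.668 * 4520146941.0 / 259.5 N-mm
= 63.8912 kN-m

63.8912 kN-m


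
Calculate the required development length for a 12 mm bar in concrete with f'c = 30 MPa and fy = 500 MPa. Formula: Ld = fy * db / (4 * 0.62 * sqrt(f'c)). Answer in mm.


Ld = (fy * db) / (4 * 0.62 * sqrt(f'c))
= (500 * 12) / (4 * 0.62 * sqrt(30))
= 6000 / 13.5835
= 441.71 mm

441.71 mm


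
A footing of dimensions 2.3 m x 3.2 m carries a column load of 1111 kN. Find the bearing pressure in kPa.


A = 2.3 * 3.2 = 7.36 m^2
q = P / A = 1111 / 7.36
= 150.9511 kPa

150.9511 kPa


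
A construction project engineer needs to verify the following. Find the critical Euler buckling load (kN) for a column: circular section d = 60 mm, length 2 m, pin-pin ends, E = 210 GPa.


I = pi * d^4 / 64 = 636172.51 mm^4
L = 2000.0 mm
P_cr = pi^2 * E * I / L^2
= 9.8696 * 210000.0 * 636172.51 / 2000.0^2
= 329635.48 N = 329.6355 kN

329.6355 kN


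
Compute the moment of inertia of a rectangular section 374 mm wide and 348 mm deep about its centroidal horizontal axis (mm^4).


I = b * h^3 / 12
= 374 * 348^3 / 12
= 374 * 42144192 / 12
= 1313493984.0 mm^4

1313493984.0 mm^4


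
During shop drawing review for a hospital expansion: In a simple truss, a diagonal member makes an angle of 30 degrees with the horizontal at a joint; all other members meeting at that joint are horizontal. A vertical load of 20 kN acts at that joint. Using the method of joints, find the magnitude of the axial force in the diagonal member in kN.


At the joint, only the diagonal has a vertical component, so vertical equilibrium gives:
F * sin(30) = 20
F = 20 / sin(30)
= 20 / 0.5
= 40.0 kN

40.0 kN


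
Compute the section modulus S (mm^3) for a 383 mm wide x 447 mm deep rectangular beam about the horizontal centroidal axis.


S = b * h^2 / 6
= 383 * 447^2 / 6
= 383 * 199809 / 6
= 12754474.5 mm^3

12754474.5 mm^3


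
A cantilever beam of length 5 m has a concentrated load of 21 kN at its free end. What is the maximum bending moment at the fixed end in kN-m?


For a cantilever with a point load at the free end:
M_max = P * L = 21 * 5 = 105 kN-m

105 kN-m


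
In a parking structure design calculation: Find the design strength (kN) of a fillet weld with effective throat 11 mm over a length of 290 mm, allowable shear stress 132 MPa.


Strength = throat * length * allowable stress
= 11 * 290 * 132 N
= 421080 N
= 421.08 kN

421.08 kN


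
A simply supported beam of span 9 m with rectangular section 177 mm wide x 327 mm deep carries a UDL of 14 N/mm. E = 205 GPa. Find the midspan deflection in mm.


I = 177 * 327^3 / 12 = 515745299.25 mm^4
L = 9000.0 mm, w = 14 N/mm, E = 205000.0 MPa
delta = 5 * w * L^4 / (384 * E * I)
= 5 * 14 * 9000.0^4 / (384 * 205000.0 * 515745299.25)
= 11.3122 mm

11.3122 mm


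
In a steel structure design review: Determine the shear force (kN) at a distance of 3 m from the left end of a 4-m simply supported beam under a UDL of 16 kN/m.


R_A = w * L / 2 = 16 * 4 / 2 = 32.0 kN
V(x) = R_A - w * x = 32.0 - 16 * 3
= -16.0 kN

-16.0 kN


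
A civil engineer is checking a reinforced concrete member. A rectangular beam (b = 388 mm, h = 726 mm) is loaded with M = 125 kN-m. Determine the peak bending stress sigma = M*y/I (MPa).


I = b * h^3 / 12 = 388 * 726^3 / 12 = 12372582024.0 mm^4
y = h / 2 = 726 / 2 = 363.0 mm
M = 125 kN-m = 125000000.0 N-mm
sigma = M * y / I = 125000000.0 * 363.0 / 12372582024.0
= 3.67 MPa

3.67 MPa


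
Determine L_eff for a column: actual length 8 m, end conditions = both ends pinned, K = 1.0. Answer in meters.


L_eff = K * L
= 1.0 * 8
= 8.0 m

8.0 m


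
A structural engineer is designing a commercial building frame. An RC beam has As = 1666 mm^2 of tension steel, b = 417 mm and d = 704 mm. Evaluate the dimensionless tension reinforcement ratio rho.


rho = As / (b * d)
= 1666 / (417 * 704)
= 1666 / 293568
= 0.005675 (dimensionless)

0.005675 (dimensionless)


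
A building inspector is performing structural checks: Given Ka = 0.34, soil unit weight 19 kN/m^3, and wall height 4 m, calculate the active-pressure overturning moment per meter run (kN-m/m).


Pa = 0.5 * Ka * gamma * H^2
= 0.5 * 0.34 * 19 * 4^2
= 51.68 kN/m
Arm = H / 3 = 4 / 3 = 1.3333 m
Mo = Pa * arm = Pa * H / 3 = 51.68 * 4 / 3 = 68.9067 kN-m/m

68.9067 kN-m/m


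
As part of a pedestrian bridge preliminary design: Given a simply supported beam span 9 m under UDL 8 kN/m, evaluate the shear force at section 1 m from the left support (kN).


R_A = w * L / 2 = 8 * 9 / 2 = 36.0 kN
V(x) = R_A - w * x = 36.0 - 8 * 1
= 28.0 kN

28.0 kN


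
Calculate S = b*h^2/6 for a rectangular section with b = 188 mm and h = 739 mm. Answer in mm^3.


S = b * h^2 / 6
= 188 * 739^2 / 6
= 188 * 546121 / 6
= 17111791.33 mm^3

17111791.33 mm^3


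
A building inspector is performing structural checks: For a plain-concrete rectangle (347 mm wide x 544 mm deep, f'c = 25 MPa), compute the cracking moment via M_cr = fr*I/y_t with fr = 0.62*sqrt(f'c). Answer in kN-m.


fr = 0.62 * sqrt(25) = 0.62 * 5.0 = 3.1 MPa
I = 347 * 544^3 / 12 = 4655270570.67 mm^4
y_t = 272.0 mm
M_cr = fr * I / y_t = 3.1 * 4655270570.67 / 272.0 N-mm
= 53.0564 kN-m

53.0564 kN-m


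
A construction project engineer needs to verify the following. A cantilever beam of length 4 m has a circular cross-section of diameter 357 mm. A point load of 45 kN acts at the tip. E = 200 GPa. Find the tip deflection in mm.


I = pi * d^4 / 64 = pi * 357^4 / 64 = 797338552.09 mm^4
L = 4000.0 mm, P = 45000.0 N, E = 200000.0 MPa
delta = P * L^3 / (3 * E * I)
= 45000.0 * 4000.0^3 / (3 * 200000.0 * 797338552.09)
= 6.02 mm

6.02 mm


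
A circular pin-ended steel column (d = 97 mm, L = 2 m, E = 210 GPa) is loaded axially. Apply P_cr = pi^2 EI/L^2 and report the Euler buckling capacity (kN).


I = pi * d^4 / 64 = 4345670.92 mm^4
L = 2000.0 mm
P_cr = pi^2 * E * I / L^2
= 9.8696 * 210000.0 * 4345670.92 / 2000.0^2
= 2251727.77 N = 2251.7278 kN

2251.7278 kN


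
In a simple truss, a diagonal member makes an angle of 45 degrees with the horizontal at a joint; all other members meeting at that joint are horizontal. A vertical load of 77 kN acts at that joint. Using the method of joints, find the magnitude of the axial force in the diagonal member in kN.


At the joint, only the diagonal has a vertical component, so vertical equilibrium gives:
F * sin(45) = 77
F = 77 / sin(45)
= 77 / 0.707107
= 108.89 kN

108.89 kN


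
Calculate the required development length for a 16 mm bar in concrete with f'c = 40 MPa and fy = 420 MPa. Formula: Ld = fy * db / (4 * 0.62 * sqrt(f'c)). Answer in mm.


Ld = (fy * db) / (4 * 0.62 * sqrt(f'c))
= (420 * 16) / (4 * 0.62 * sqrt(40))
= 6720 / 15.6849
= 428.44 mm

428.44 mm


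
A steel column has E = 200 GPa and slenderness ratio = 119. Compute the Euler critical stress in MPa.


sigma_cr = pi^2 * E / lambda^2
= 9.8696 * 200000.0 / 119^2
= 9.8696 * 200000.0 / 14161
= 139.3913 MPa

139.3913 MPa


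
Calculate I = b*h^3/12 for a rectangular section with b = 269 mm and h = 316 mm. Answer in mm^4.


I = b * h^3 / 12
= 269 * 316^3 / 12
= 269 * 31554496 / 12
= 707346618.67 mm^4

707346618.67 mm^4


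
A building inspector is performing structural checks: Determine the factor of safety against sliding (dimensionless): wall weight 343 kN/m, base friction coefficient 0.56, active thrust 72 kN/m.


Resisting force = mu * W = 0.56 * 343 = 192.08 kN/m
FOS = Resisting / Driving = 192.08 / 72
= 2.6678 (dimensionless)

2.6678 (dimensionless)


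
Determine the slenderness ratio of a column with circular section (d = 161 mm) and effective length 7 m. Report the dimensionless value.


Radius of gyration r = d / 4 = 161 / 4 = 40.25 mm
L_eff = 7000.0 mm
Slenderness ratio = L / r = 7000.0 / 40.25 = 173.91 (dimensionless)

173.91 (dimensionless)


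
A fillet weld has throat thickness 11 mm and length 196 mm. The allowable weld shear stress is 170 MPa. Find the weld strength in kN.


Strength = throat * length * allowable stress
= 11 * 196 * 170 N
= 366520 N
= 366.52 kN

366.52 kN


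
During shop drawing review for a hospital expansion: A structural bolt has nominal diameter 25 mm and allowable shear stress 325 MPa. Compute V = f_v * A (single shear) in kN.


A = pi * d^2 / 4 = pi * 25^2 / 4 = 490.8739 mm^2
V = f_v * A / 1000 = 325 * 490.8739 / 1000
= 159.534 kN

159.534 kN


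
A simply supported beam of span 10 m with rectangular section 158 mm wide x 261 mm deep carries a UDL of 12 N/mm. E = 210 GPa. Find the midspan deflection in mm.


I = 158 * 261^3 / 12 = 234097816.5 mm^4
L = 10000.0 mm, w = 12 N/mm, E = 210000.0 MPa
delta = 5 * w * L^4 / (384 * E * I)
= 5 * 12 * 10000.0^4 / (384 * 210000.0 * 234097816.5)
= 31.7836 mm

31.7836 mm


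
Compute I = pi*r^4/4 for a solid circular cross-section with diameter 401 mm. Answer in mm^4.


r = d / 2 = 401 / 2 = 200.5 mm
I = pi * r^4 / 4 = pi * 200.5^4 / 4
= 1269250634.53 mm^4

1269250634.53 mm^4


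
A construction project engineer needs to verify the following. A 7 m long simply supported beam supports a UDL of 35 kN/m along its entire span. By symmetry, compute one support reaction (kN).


Total load = w * L = 35 * 7 = 245 kN
By symmetry, each reaction R = total / 2 = 245 / 2 = 122.5 kN

122.5 kN


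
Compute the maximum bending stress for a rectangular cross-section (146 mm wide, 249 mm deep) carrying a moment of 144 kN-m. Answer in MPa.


I = b * h^3 / 12 = 146 * 249^3 / 12 = 187832029.5 mm^4
y = h / 2 = 249 / 2 = 124.5 mm
M = 144 kN-m = 144000000.0 N-mm
sigma = M * y / I = 144000000.0 * 124.5 / 187832029.5
= 95.45 MPa

95.45 MPa


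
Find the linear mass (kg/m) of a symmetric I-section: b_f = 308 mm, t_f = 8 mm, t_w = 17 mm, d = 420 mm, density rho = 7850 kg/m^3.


A_flanges = 2 * 308 * 8 = 4928 mm^2
A_web = (420 - 2 * 8) * 17 = 6868 mm^2
A_total = 4928 + 6868 = 11796 mm^2 = 0.011796 m^2
Weight = rho * A = 7850 * 0.011796 = 92.5986 kg/m

92.5986 kg/m


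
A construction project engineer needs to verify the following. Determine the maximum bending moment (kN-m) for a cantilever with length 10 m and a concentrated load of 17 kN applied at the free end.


For a cantilever with a point load at the free end:
M_max = P * L = 17 * 10 = 170 kN-m

170 kN-m


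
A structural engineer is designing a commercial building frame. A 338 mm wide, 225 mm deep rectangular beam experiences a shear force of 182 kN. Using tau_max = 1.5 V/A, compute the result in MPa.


A = b * h = 338 * 225 = 76050 mm^2
V = 182 kN = 182000.0 N
tau_max = 1.5 * V / A = 1.5 * 182000.0 / 76050
= 3.5897 MPa

3.5897 MPa


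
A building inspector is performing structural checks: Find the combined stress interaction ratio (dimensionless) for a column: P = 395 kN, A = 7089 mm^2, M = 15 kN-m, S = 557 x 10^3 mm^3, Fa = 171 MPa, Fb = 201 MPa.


f_a = P / A = 395000.0 / 7089 = 55.7201 MPa
f_b = M / S = 15000000.0 / 557000.0 = 26.93 MPa
Ratio = f_a / Fa + f_b / Fb
= 55.7201 / 171 + 26.93 / 201
= 0.4598 (dimensionless)

0.4598 (dimensionless)


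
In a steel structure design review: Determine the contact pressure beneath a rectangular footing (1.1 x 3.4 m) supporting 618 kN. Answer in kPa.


A = 1.1 * 3.4 = 3.74 m^2
q = P / A = 618 / 3.74
= 165.2406 kPa

165.2406 kPa


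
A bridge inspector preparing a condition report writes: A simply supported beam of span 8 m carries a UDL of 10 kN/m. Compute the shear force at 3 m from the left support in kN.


R_A = w * L / 2 = 10 * 8 / 2 = 40.0 kN
V(x) = R_A - w * x = 40.0 - 10 * 3
= 10.0 kN

10.0 kN


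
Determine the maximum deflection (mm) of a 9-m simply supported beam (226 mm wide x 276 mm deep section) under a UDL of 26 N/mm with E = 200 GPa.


I = 226 * 276^3 / 12 = 395962848.0 mm^4
L = 9000.0 mm, w = 26 N/mm, E = 200000.0 MPa
delta = 5 * w * L^4 / (384 * E * I)
= 5 * 26 * 9000.0^4 / (384 * 200000.0 * 395962848.0)
= 28.0477 mm

28.0477 mm


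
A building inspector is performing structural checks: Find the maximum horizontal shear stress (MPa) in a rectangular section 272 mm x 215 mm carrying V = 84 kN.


A = b * h = 272 * 215 = 58480 mm^2
V = 84 kN = 84000.0 N
tau_max = 1.5 * V / A = 1.5 * 84000.0 / 58480
= 2.1546 MPa

2.1546 MPa


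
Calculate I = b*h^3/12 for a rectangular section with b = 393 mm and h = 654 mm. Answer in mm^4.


I = b * h^3 / 12
= 393 * 654^3 / 12
= 393 * 279726264 / 12
= 9161035146.0 mm^4

9161035146.0 mm^4


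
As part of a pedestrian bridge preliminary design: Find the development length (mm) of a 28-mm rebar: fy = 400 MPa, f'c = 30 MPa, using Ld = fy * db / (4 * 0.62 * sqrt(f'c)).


Ld = (fy * db) / (4 * 0.62 * sqrt(f'c))
= (400 * 28) / (4 * 0.62 * sqrt(30))
= 11200 / 13.5835
= 824.53 mm

824.53 mm


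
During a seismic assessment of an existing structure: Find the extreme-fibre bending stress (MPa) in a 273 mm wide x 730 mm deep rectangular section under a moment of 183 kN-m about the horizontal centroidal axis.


I = b * h^3 / 12 = 273 * 730^3 / 12 = 8850136750.0 mm^4
y = h / 2 = 730 / 2 = 365.0 mm
M = 183 kN-m = 183000000.0 N-mm
sigma = M * y / I = 183000000.0 * 365.0 / 8850136750.0
= 7.55 MPa

7.55 MPa


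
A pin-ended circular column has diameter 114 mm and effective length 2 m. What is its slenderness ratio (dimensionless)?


Radius of gyration r = d / 4 = 114 / 4 = 28.5 mm
L_eff = 2000.0 mm
Slenderness ratio = L / r = 2000.0 / 28.5 = 70.18 (dimensionless)

70.18 (dimensionless)


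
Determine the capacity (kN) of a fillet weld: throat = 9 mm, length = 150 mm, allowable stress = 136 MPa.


Strength = throat * length * allowable stress
= 9 * 150 * 136 N
= 183600 N
= 183.6 kN

183.6 kN


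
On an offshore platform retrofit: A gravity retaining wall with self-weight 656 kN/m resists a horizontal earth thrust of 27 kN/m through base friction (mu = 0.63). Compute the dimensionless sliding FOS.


Resisting force = mu * W = 0.63 * 656 = 413.28 kN/m
FOS = Resisting / Driving = 413.28 / 27
= 15.3067 (dimensionless)

15.3067 (dimensionless)


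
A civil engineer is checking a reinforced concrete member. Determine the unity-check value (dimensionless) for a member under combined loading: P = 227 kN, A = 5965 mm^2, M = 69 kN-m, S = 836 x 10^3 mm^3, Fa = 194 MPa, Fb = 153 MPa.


f_a = P / A = 227000.0 / 5965 = 38.0553 MPa
f_b = M / S = 69000000.0 / 836000.0 = 82.5359 MPa
Ratio = f_a / Fa + f_b / Fb
= 38.0553 / 194 + 82.5359 / 153
= 0.7356 (dimensionless)

0.7356 (dimensionless)


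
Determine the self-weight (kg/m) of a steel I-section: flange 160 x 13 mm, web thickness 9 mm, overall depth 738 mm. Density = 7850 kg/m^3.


A_flanges = 2 * 160 * 13 = 4160 mm^2
A_web = (738 - 2 * 13) * 9 = 6408 mm^2
A_total = 4160 + 6408 = 10568 mm^2 = 0.010568 m^2
Weight = rho * A = 7850 * 0.010568 = 82.9588 kg/m

82.9588 kg/m


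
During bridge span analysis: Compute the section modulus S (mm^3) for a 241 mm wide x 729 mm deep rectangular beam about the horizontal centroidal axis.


S = b * h^2 / 6
= 241 * 729^2 / 6
= 241 * 531441 / 6
= 21346213.5 mm^3

21346213.5 mm^3


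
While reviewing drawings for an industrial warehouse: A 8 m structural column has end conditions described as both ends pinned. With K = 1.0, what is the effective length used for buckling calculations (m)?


L_eff = K * L
= 1.0 * 8
= 8.0 m

8.0 m


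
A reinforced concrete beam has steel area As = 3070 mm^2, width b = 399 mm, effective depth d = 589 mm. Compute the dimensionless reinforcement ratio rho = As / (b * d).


rho = As / (b * d)
= 3070 / (399 * 589)
= 3070 / 235011
= 0.013063 (dimensionless)

0.013063 (dimensionless)


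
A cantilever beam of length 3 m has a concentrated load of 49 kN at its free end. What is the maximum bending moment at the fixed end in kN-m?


For a cantilever with a point load at the free end:
M_max = P * L = 49 * 3 = 147 kN-m

147 kN-m


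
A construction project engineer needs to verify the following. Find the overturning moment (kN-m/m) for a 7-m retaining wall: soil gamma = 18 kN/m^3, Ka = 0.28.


Pa = 0.5 * Ka * gamma * H^2
= 0.5 * 0.28 * 18 * 7^2
= 123.48 kN/m
Arm = H / 3 = 7 / 3 = 2.3333 m
Mo = Pa * arm = Pa * H / 3 = 123.48 * 7 / 3 = 288.12 kN-m/m

288.12 kN-m/m


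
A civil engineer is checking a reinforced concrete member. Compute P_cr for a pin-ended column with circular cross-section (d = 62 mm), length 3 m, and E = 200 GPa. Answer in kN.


I = pi * d^4 / 64 = 725331.7 mm^4
L = 3000.0 mm
P_cr = pi^2 * E * I / L^2
= 9.8696 * 200000.0 * 725331.7 / 3000.0^2
= 159083.04 N = 159.083 kN

159.083 kN


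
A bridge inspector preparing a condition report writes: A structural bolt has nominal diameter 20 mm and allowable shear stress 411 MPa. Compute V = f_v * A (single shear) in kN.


A = pi * d^2 / 4 = pi * 20^2 / 4 = 314.1593 mm^2
V = f_v * A / 1000 = 411 * 314.1593 / 1000
= 129.1195 kN

129.1195 kN


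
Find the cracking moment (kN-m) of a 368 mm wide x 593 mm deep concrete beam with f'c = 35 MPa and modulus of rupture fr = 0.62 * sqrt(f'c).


fr = 0.62 * sqrt(35) = 0.62 * 5.9161 = 3.668 MPa
I = 368 * 593^3 / 12 = 6394854281.33 mm^4
y_t = 296.5 mm
M_cr = fr * I / y_t = 3.668 * 6394854281.33 / 296.5 N-mm
= 79.1101 kN-m

79.1101 kN-m


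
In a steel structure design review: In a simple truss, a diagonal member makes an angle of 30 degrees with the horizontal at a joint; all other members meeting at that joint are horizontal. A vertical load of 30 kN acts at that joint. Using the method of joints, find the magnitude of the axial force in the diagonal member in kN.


At the joint, only the diagonal has a vertical component, so vertical equilibrium gives:
F * sin(30) = 30
F = 30 / sin(30)
= 30 / 0.5
= 60.0 kN

60.0 kN


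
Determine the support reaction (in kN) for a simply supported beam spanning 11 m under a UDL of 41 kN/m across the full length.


Total load = w * L = 41 * 11 = 451 kN
By symmetry, each reaction R = total / 2 = 451 / 2 = 225.5 kN

225.5 kN


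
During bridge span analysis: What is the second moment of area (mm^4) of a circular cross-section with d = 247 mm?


r = d / 2 = 247 / 2 = 123.5 mm
I = pi * r^4 / 4 = pi * 123.5^4 / 4
= 182708062.3 mm^4

182708062.3 mm^4


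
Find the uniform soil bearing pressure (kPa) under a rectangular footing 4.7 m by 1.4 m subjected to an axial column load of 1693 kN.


A = 4.7 * 1.4 = 6.58 m^2
q = P / A = 1693 / 6.58
= 257.2948 kPa

257.2948 kPa


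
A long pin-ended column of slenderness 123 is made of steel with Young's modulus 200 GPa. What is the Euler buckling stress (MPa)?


sigma_cr = pi^2 * E / lambda^2
= 9.8696 * 200000.0 / 123^2
= 9.8696 * 200000.0 / 15129
= 130.4727 MPa

130.4727 MPa


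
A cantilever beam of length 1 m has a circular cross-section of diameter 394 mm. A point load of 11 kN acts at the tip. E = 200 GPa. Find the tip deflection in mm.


I = pi * d^4 / 64 = pi * 394^4 / 64 = 1182918396.8 mm^4
L = 1000.0 mm, P = 11000.0 N, E = 200000.0 MPa
delta = P * L^3 / (3 * E * I)
= 11000.0 * 1000.0^3 / (3 * 200000.0 * 1182918396.8)
= 0.0155 mm

0.0155 mm


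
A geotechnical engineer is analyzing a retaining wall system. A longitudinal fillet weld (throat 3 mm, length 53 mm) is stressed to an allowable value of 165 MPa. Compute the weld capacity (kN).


Strength = throat * length * allowable stress
= 3 * 53 * 165 N
= 26235 N
= 26.23 kN

26.23 kN


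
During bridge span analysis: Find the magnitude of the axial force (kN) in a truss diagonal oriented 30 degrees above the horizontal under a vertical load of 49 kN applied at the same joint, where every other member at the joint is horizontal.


At the joint, only the diagonal has a vertical component, so vertical equilibrium gives:
F * sin(30) = 49
F = 49 / sin(30)
= 49 / 0.5
= 98.0 kN

98.0 kN


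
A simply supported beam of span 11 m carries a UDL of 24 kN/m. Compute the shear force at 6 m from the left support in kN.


R_A = w * L / 2 = 24 * 11 / 2 = 132.0 kN
V(x) = R_A - w * x = 132.0 - 24 * 6
= -12.0 kN

-12.0 kN


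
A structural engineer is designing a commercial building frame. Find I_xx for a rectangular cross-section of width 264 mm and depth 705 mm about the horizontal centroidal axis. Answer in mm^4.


I = b * h^3 / 12
= 264 * 705^3 / 12
= 264 * 350402625 / 12
= 7708857750.0 mm^4

7708857750.0 mm^4


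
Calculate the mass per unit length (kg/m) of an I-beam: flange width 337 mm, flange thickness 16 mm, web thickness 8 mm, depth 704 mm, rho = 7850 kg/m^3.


A_flanges = 2 * 337 * 16 = 10784 mm^2
A_web = (704 - 2 * 16) * 8 = 5376 mm^2
A_total = 10784 + 5376 = 16160 mm^2 = 0.016160 m^2
Weight = rho * A = 7850 * 0.016160 = 126.856 kg/m

126.856 kg/m


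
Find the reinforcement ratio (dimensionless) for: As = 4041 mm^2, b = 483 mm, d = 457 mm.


rho = As / (b * d)
= 4041 / (483 * 457)
= 4041 / 220731
= 0.018307 (dimensionless)

0.018307 (dimensionless)


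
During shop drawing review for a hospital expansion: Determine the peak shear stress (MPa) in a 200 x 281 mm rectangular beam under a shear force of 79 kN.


A = b * h = 200 * 281 = 56200 mm^2
V = 79 kN = 79000.0 N
tau_max = 1.5 * V / A = 1.5 * 79000.0 / 56200
= 2.1085 MPa

2.1085 MPa


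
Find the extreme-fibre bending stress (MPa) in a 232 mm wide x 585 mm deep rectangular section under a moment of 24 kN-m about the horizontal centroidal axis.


I = b * h^3 / 12 = 232 * 585^3 / 12 = 3870564750.0 mm^4
y = h / 2 = 585 / 2 = 292.5 mm
M = 24 kN-m = 24000000.0 N-mm
sigma = M * y / I = 24000000.0 * 292.5 / 3870564750.0
= 1.81 MPa

1.81 MPa


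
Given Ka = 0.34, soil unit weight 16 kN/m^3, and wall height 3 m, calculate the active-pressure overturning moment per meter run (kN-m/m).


Pa = 0.5 * Ka * gamma * H^2
= 0.5 * 0.34 * 16 * 3^2
= 24.48 kN/m
Arm = H / 3 = 3 / 3 = 1.0 m
Mo = Pa * arm = Pa * H / 3 = 24.48 * 3 / 3 = 24.48 kN-m/m

24.48 kN-m/m


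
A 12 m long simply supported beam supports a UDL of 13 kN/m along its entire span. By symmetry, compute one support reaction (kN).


Total load = w * L = 13 * 12 = 156 kN
By symmetry, each reaction R = total / 2 = 156 / 2 = 78.0 kN

78.0 kN


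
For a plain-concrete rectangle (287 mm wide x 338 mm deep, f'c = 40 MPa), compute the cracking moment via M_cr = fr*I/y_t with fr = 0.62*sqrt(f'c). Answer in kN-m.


fr = 0.62 * sqrt(40) = 0.62 * 6.3246 = 3.9212 MPa
I = 287 * 338^3 / 12 = 923529455.33 mm^4
y_t = 169.0 mm
M_cr = fr * I / y_t = 3.9212 * 923529455.33 / 169.0 N-mm
= 21.4282 kN-m

21.4282 kN-m


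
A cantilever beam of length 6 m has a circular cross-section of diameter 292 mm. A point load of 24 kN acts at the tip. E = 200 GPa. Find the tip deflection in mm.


I = pi * d^4 / 64 = pi * 292^4 / 64 = 356862821.2 mm^4
L = 6000.0 mm, P = 24000.0 N, E = 200000.0 MPa
delta = P * L^3 / (3 * E * I)
= 24000.0 * 6000.0^3 / (3 * 200000.0 * 356862821.2)
= 24.211 mm

24.211 mm


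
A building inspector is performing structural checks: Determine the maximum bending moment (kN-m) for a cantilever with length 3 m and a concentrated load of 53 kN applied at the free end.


For a cantilever with a point load at the free end:
M_max = P * L = 53 * 3 = 159 kN-m

159 kN-m


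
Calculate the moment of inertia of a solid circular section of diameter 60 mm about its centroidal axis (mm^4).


r = d / 2 = 60 / 2 = 30.0 mm
I = pi * r^4 / 4 = pi * 30.0^4 / 4
= 636172.51 mm^4

636172.51 mm^4


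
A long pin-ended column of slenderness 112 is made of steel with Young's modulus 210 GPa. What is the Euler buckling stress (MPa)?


sigma_cr = pi^2 * E / lambda^2
= 9.8696 * 210000.0 / 112^2
= 9.8696 * 210000.0 / 12544
= 165.2278 MPa

165.2278 MPa


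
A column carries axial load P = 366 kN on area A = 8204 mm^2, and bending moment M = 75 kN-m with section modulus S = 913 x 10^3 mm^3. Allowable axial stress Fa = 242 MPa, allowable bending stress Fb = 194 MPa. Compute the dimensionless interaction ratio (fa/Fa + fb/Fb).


f_a = P / A = 366000.0 / 8204 = 44.6124 MPa
f_b = M / S = 75000000.0 / 913000.0 = 82.1468 MPa
Ratio = f_a / Fa + f_b / Fb
= 44.6124 / 242 + 82.1468 / 194
= 0.6078 (dimensionless)

0.6078 (dimensionless)


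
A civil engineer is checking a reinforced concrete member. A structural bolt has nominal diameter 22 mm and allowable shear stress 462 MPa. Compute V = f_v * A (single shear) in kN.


A = pi * d^2 / 4 = pi * 22^2 / 4 = 380.1327 mm^2
V = f_v * A / 1000 = 462 * 380.1327 / 1000
= 175.6213 kN

175.6213 kN


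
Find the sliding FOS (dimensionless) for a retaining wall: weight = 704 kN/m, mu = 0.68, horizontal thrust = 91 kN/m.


Resisting force = mu * W = 0.68 * 704 = 478.72 kN/m
FOS = Resisting / Driving = 478.72 / 91
= 5.2607 (dimensionless)

5.2607 (dimensionless)


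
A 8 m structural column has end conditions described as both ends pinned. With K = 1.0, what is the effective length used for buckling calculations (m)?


L_eff = K * L
= 1.0 * 8
= 8.0 m

8.0 m


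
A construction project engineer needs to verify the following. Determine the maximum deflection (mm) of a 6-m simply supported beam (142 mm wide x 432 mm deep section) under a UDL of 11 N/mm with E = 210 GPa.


I = 142 * 432^3 / 12 = 954021888.0 mm^4
L = 6000.0 mm, w = 11 N/mm, E = 210000.0 MPa
delta = 5 * w * L^4 / (384 * E * I)
= 5 * 11 * 6000.0^4 / (384 * 210000.0 * 954021888.0)
= 0.9265 mm

0.9265 mm


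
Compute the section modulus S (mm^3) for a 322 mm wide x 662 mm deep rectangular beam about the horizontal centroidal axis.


S = b * h^2 / 6
= 322 * 662^2 / 6
= 322 * 438244 / 6
= 23519094.67 mm^3

23519094.67 mm^3


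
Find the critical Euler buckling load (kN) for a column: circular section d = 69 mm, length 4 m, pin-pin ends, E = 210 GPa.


I = pi * d^4 / 64 = 1112669.7 mm^4
L = 4000.0 mm
P_cr = pi^2 * E * I / L^2
= 9.8696 * 210000.0 * 1112669.7 / 4000.0^2
= 144133.63 N = 144.1336 kN

144.1336 kN


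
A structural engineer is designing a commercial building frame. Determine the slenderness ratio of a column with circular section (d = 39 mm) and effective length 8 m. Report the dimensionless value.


Radius of gyration r = d / 4 = 39 / 4 = 9.75 mm
L_eff = 8000.0 mm
Slenderness ratio = L / r = 8000.0 / 9.75 = 820.51 (dimensionless)

820.51 (dimensionless)


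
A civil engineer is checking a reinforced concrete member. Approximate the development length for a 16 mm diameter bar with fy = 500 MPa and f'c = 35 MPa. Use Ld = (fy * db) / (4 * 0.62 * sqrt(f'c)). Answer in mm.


Ld = (fy * db) / (4 * 0.62 * sqrt(f'c))
= (500 * 16) / (4 * 0.62 * sqrt(35))
= 8000 / 14.6719
= 545.26 mm

545.26 mm


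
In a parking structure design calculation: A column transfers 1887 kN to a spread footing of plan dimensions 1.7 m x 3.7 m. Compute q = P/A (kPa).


A = 1.7 * 3.7 = 6.29 m^2
q = P / A = 1887 / 6.29
= 300.0 kPa

300.0 kPa


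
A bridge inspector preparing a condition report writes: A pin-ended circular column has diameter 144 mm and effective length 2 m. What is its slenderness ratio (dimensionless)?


Radius of gyration r = d / 4 = 144 / 4 = 36.0 mm
L_eff = 2000.0 mm
Slenderness ratio = L / r = 2000.0 / 36.0 = 55.56 (dimensionless)

55.56 (dimensionless)


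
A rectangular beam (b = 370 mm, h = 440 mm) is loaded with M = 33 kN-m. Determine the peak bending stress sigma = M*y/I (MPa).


I = b * h^3 / 12 = 370 * 440^3 / 12 = 2626506666.67 mm^4
y = h / 2 = 440 / 2 = 220.0 mm
M = 33 kN-m = 33000000.0 N-mm
sigma = M * y / I = 33000000.0 * 220.0 / 2626506666.67
= 2.76 MPa

2.76 MPa


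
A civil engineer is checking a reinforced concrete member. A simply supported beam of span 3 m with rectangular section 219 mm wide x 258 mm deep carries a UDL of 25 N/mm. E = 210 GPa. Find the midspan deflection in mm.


I = 219 * 258^3 / 12 = 313416594.0 mm^4
L = 3000.0 mm, w = 25 N/mm, E = 210000.0 MPa
delta = 5 * w * L^4 / (384 * E * I)
= 5 * 25 * 3000.0^4 / (384 * 210000.0 * 313416594.0)
= 0.4006 mm

0.4006 mm


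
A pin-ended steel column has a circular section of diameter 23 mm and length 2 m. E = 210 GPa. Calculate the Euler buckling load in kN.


I = pi * d^4 / 64 = 13736.66 mm^4
L = 2000.0 mm
P_cr = pi^2 * E * I / L^2
= 9.8696 * 210000.0 * 13736.66 / 2000.0^2
= 7117.71 N = 7.1177 kN

7.1177 kN


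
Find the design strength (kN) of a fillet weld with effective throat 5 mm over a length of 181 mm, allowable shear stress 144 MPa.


Strength = throat * length * allowable stress
= 5 * 181 * 144 N
= 130320 N
= 130.32 kN

130.32 kN


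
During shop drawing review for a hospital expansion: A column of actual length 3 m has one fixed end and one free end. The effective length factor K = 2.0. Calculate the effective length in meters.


L_eff = K * L
= 2.0 * 3
= 6.0 m

6.0 m


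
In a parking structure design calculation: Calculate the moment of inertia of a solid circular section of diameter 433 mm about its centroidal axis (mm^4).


r = d / 2 = 433 / 2 = 216.5 mm
I = pi * r^4 / 4 = pi * 216.5^4 / 4
= 1725525906.85 mm^4

1725525906.85 mm^4


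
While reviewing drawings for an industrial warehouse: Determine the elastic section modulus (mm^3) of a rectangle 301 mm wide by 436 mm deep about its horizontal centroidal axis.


S = b * h^2 / 6
= 301 * 436^2 / 6
= 301 * 190096 / 6
= 9536482.67 mm^3

9536482.67 mm^3


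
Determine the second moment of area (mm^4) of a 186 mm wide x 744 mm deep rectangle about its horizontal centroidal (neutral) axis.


I = b * h^3 / 12
= 186 * 744^3 / 12
= 186 * 411830784 / 12
= 6383377152.0 mm^4

6383377152.0 mm^4


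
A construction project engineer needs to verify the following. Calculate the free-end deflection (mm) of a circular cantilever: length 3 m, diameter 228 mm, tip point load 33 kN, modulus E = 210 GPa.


I = pi * d^4 / 64 = pi * 228^4 / 64 = 132650620.77 mm^4
L = 3000.0 mm, P = 33000.0 N, E = 210000.0 MPa
delta = P * L^3 / (3 * E * I)
= 33000.0 * 3000.0^3 / (3 * 210000.0 * 132650620.77)
= 10.6617 mm

10.6617 mm


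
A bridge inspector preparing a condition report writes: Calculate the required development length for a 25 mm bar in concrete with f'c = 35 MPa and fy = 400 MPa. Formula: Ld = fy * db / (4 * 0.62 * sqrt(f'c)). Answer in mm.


Ld = (fy * db) / (4 * 0.62 * sqrt(f'c))
= (400 * 25) / (4 * 0.62 * sqrt(35))
= 10000 / 14.6719
= 681.58 mm

681.58 mm


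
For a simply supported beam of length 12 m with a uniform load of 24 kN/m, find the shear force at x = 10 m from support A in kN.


R_A = w * L / 2 = 24 * 12 / 2 = 144.0 kN
V(x) = R_A - w * x = 144.0 - 24 * 10
= -96.0 kN

-96.0 kN


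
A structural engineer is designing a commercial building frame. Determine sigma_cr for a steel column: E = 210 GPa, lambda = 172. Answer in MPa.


sigma_cr = pi^2 * E / lambda^2
= 9.8696 * 210000.0 / 172^2
= 9.8696 * 210000.0 / 29584
= 70.0587 MPa

70.0587 MPa


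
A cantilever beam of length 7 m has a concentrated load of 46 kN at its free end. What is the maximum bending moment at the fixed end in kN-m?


For a cantilever with a point load at the free end:
M_max = P * L = 46 * 7 = 322 kN-m

322 kN-m
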